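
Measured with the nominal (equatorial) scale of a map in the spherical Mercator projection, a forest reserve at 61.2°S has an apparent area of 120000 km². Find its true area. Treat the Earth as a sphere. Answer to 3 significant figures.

27900 km²

The Mercator projection is conformal; its linear scale factor is the same in every direction and equals sec φ = 1/cos φ.
Areal scale = k² = sec²φ = 1/cos²(61.2°) = 1/0.4818² = 4.309.
True area = apparent / (areal scale) = 120000 / 4.309 ≈ 27900 km².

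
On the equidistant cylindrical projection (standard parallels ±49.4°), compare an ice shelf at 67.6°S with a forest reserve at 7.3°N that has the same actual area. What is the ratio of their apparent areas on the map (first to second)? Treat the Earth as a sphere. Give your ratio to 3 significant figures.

2.60

In the equirectangular projection with standard parallel φ₀ = 49.4° (x = Rλ cos φ₀, y = Rφ), meridians are true-scale (h = 1) and the parallel scale is k = cos φ₀ / cos φ.
Areal scale at 67.6°: h·k = 1.000 × 1.708 = 1.708.
Areal scale at 7.3°: h·k = 1.000 × 0.6561 = 0.6561.
Ratio = 1.708/0.6561 ≈ 2.60.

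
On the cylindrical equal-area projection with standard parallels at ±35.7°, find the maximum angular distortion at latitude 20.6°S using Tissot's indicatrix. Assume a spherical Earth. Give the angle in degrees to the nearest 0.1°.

For cylindrical equal-area with standard parallel φ₀, h = cos φ / cos φ₀ and k = cos φ₀ / cos φ, so h·k = 1.
At 20.6°: h = 1.153, k = 0.8676; principal scales a = 1.153, b = 0.8676.
sin(ω/2) = (a − b)/(a + b) = 0.2851/2.020 = 0.1411, so ω = 2 arcsin(0.1411) ≈ 16.2°.

16.2°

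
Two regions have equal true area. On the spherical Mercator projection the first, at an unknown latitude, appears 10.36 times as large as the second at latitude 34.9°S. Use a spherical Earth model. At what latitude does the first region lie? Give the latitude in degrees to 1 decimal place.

On Mercator, (apparent₁)/(apparent₂) = sec²φ₁ / sec²φ₂ when true areas are equal.
cos²φ₂ / cos²φ₁ = 10.36  ⇒  cos φ₁ = cos 34.9° / √10.36 = 0.8202/3.219 = 0.2548.
φ₁ = arccos(0.2548) ≈ 75.2°.

75.2°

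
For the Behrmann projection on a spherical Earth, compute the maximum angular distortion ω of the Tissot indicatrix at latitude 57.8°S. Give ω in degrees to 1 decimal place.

53.6°

The Behrmann projection is cylindrical equal-area with φ₀ = 30°. Cylindrical equal-area (φ₀ = 30°): h = cos φ / cos 30° along meridians, k = cos 30° / cos φ along parallels; h·k = 1.
At 57.8°: h = 0.6153, k = 1.625; principal scales a = 1.625, b = 0.6153.
sin(ω/2) = (a − b)/(a + b) = 1.010/2.241 = 0.4507, so ω = 2 arcsin(0.4507) ≈ 53.6°.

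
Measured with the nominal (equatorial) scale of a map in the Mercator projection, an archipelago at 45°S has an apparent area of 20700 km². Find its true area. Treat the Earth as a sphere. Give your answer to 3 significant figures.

For Mercator, h = k = sec φ (a conformal cylindrical projection has a single point scale, 1/cos φ).
Areal scale = k² = sec²φ = 1/cos²(45°) = 1/0.7071² = 2.000.
True area = apparent / (areal scale) = 20700 / 2.000 ≈ 10400 km².

10400 km²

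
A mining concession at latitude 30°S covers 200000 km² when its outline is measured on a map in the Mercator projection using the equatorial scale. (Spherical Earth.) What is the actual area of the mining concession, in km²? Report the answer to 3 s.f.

Mercator is conformal, so the point scale is isotropic: h = k = sec φ = 1/cos φ.
Areal scale = k² = sec²φ = 1/cos²(30°) = 1/0.8660² = 1.333.
True area = apparent / (areal scale) = 200000 / 1.333 ≈ 150000 km².

150000 km²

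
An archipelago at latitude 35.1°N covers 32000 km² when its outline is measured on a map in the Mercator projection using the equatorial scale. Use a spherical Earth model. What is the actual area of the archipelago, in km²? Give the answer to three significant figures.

21400 km²

For Mercator, h = k = sec φ (a conformal cylindrical projection has a single point scale, 1/cos φ).
Areal scale = k² = sec²φ = 1/cos²(35.1°) = 1/0.8181² = 1.494.
True area = apparent / (areal scale) = 32000 / 1.494 ≈ 21400 km².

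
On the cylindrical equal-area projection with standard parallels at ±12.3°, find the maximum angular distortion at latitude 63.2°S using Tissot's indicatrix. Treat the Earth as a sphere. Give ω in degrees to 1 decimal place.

Cylindrical equal-area (φ₀ = 12.3°): h = cos φ / cos 12.3° along meridians, k = cos 12.3° / cos φ along parallels; h·k = 1.
At 63.2°: h = 0.4615, k = 2.167; principal scales a = 2.167, b = 0.4615.
sin(ω/2) = (a − b)/(a + b) = 1.706/2.628 = 0.6489, so ω = 2 arcsin(0.6489) ≈ 80.9°.

80.9°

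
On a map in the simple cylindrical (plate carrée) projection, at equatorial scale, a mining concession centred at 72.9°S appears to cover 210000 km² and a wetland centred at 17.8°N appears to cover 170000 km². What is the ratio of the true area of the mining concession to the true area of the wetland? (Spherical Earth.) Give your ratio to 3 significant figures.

Plate carrée has h = 1 and k = sec φ, giving areal scale sec φ; true area = (apparent area) · cos φ.
True area of mining concession: 210000 × cos(72.9°) = 210000 × 0.2940 = 61750 km².
True area of wetland: 170000 × cos(17.8°) = 170000 × 0.9521 = 161900 km².
Ratio = 61750 / 161900 ≈ 0.381.

0.381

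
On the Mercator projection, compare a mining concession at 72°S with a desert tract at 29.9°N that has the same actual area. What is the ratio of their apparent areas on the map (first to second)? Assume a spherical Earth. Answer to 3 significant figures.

7.87

Mercator areal scale is sec²φ.
At 72°: sec²(72°) = 1/0.3090² = 10.47.
At 29.9°: sec²(29.9°) = 1/0.8669² = 1.331.
Ratio = 10.47/1.331 = cos²(29.9°)/cos²(72°) ≈ 7.87.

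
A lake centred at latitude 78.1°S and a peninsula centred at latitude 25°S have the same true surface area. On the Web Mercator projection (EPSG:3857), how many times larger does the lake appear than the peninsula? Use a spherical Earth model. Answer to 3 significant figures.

19.3

On Mercator, area is exaggerated by sec²φ = 1/cos²φ.
At 78.1°: sec²(78.1°) = 1/0.2062² = 23.52.
At 25°: sec²(25°) = 1/0.9063² = 1.217.
Ratio = 23.52/1.217 = cos²(25°)/cos²(78.1°) ≈ 19.3.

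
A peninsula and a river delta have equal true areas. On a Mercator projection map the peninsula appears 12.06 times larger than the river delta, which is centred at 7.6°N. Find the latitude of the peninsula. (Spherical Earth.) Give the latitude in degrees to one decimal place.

Mercator areal scale is sec²φ, so apparent-area ratio = sec²φ₁ / sec²φ₂ = cos²φ₂ / cos²φ₁.
cos²φ₂ / cos²φ₁ = 12.06  ⇒  cos φ₁ = cos 7.6° / √12.06 = 0.9912/3.473 = 0.2854.
φ₁ = arccos(0.2854) ≈ 73.4°.

73.4°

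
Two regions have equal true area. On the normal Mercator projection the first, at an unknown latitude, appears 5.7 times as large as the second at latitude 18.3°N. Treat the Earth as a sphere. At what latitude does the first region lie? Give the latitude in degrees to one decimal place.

For equal true areas on Mercator, apparent areas scale as sec²φ, so the ratio is cos²φ₂ / cos²φ₁.
cos²φ₂ / cos²φ₁ = 5.7  ⇒  cos φ₁ = cos 18.3° / √5.7 = 0.9494/2.387 = 0.3977.
φ₁ = arccos(0.3977) ≈ 66.6°.

66.6°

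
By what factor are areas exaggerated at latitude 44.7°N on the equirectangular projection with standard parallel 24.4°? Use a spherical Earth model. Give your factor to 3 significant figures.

1.28

With standard parallel φ₀ = 24.4°, the equirectangular projection gives x = Rλ cos φ₀, y = Rφ, so h = 1 and k = cos 24.4° / cos φ.
Areal scale = h·k = 1 × cos φ₀ / cos φ; at 44.7°, h = 1.000, k = 1.281, so h·k = 1.281.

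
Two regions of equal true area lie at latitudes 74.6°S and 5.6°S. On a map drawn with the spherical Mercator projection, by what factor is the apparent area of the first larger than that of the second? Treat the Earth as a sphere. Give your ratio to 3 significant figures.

On Mercator, area is exaggerated by sec²φ = 1/cos²φ.
At 74.6°: sec²(74.6°) = 1/0.2656² = 14.18.
At 5.6°: sec²(5.6°) = 1/0.9952² = 1.010.
Ratio = 14.18/1.010 = cos²(5.6°)/cos²(74.6°) ≈ 14.0.

14.0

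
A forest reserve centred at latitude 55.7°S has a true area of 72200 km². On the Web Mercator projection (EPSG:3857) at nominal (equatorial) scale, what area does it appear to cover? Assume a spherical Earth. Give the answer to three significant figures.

227000 km²

The Mercator projection is conformal; its linear scale factor is the same in every direction and equals sec φ = 1/cos φ.
Areal scale = k² = sec²φ = 1/cos²(55.7°) = 1/0.5635² = 3.149.
Apparent area = 72200 × 3.149 ≈ 227000 km².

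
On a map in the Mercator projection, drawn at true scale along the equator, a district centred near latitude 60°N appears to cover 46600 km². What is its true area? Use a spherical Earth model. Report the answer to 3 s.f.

The Mercator projection is conformal; its linear scale factor is the same in every direction and equals sec φ = 1/cos φ.
Areal scale = k² = sec²φ = 1/cos²(60°) = 1/0.5000² = 4.000.
True area = apparent / (areal scale) = 46600 / 4.000 ≈ 11700 km².

11700 km²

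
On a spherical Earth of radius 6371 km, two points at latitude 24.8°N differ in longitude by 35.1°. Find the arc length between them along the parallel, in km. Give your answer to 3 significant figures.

Arc length along a parallel = R cos φ · Δλ (with Δλ in radians).
= 6371 × cos 24.8° × (35.1° × π/180) = 6371 × 0.9078 × 0.6126 ≈ 3540 km.

3540 km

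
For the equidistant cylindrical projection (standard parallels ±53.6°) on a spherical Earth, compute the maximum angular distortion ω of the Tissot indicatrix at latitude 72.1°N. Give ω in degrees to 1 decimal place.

37.0°

With standard parallel φ₀ = 53.6°, the equirectangular projection gives x = Rλ cos φ₀, y = Rφ, so h = 1 and k = cos 53.6° / cos φ.
At 72.1°: h = 1.000, k = 1.931; principal scales a = 1.931, b = 1.000.
sin(ω/2) = (a − b)/(a + b) = 0.9307/2.931 = 0.3176, so ω = 2 arcsin(0.3176) ≈ 37.0°.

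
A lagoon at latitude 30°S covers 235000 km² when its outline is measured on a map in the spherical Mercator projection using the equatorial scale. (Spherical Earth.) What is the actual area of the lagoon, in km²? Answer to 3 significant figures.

Mercator is conformal, so the point scale is isotropic: h = k = sec φ = 1/cos φ.
Areal scale = k² = sec²φ = 1/cos²(30°) = 1/0.8660² = 1.333.
True area = apparent / (areal scale) = 235000 / 1.333 ≈ 176000 km².

176000 km²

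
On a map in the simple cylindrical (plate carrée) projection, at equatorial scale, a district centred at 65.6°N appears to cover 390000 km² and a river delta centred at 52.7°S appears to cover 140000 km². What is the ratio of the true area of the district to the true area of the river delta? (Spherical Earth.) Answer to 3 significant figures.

1.90

On the plate carrée, areal scale = h·k = 1 × sec φ, so true area = apparent × cos φ.
True area of district: 390000 × cos(65.6°) = 390000 × 0.4131 = 161100 km².
True area of river delta: 140000 × cos(52.7°) = 140000 × 0.6060 = 84840 km².
Ratio = 161100 / 84840 ≈ 1.90.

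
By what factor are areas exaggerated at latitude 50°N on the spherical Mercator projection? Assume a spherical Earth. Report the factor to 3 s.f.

2.42

Mercator is conformal, so the point scale is isotropic: h = k = sec φ = 1/cos φ.
Areal scale = k² = sec²φ = 1/cos²(50°) = 1/0.6428² = 2.420.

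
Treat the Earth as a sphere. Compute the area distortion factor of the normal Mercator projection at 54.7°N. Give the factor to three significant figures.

Mercator is conformal, so the point scale is isotropic: h = k = sec φ = 1/cos φ.
Areal scale = k² = sec²φ = 1/cos²(54.7°) = 1/0.5779² = 2.995.

2.99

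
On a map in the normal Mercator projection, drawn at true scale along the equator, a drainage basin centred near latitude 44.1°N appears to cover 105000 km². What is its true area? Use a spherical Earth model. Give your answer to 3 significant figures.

54100 km²

Mercator is conformal, so the point scale is isotropic: h = k = sec φ = 1/cos φ.
Areal scale = k² = sec²φ = 1/cos²(44.1°) = 1/0.7181² = 1.939.
True area = apparent / (areal scale) = 105000 / 1.939 ≈ 54100 km².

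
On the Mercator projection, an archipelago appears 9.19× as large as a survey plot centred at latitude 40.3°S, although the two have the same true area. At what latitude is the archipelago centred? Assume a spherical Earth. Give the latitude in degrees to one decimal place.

75.4°

On Mercator, (apparent₁)/(apparent₂) = sec²φ₁ / sec²φ₂ when true areas are equal.
cos²φ₂ / cos²φ₁ = 9.19  ⇒  cos φ₁ = cos 40.3° / √9.19 = 0.7627/3.032 = 0.2516.
φ₁ = arccos(0.2516) ≈ 75.4°.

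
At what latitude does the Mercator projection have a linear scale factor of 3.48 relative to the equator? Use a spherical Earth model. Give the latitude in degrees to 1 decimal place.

73.3°

Mercator scale is k = sec φ = 1/cos φ.
1/cos φ = 3.48  ⇒  cos φ = 0.2874  ⇒  φ = arccos(0.2874) ≈ 73.3°.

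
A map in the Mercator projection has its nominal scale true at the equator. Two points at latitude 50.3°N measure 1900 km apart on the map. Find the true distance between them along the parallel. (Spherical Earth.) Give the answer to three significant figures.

For Mercator, h = k = sec φ (a conformal cylindrical projection has a single point scale, 1/cos φ).
Along the parallel at 50.3°, map distances are exaggerated by k = sec 50.3° = 1.566.
True distance = 1900 / 1.566 = 1900 × cos 50.3° ≈ 1210 km.

1210 km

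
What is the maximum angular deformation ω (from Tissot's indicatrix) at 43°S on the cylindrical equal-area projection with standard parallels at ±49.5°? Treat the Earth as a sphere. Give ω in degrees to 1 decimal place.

13.6°

For cylindrical equal-area with standard parallel φ₀, h = cos φ / cos φ₀ and k = cos φ₀ / cos φ, so h·k = 1.
At 43°: h = 1.126, k = 0.8880; principal scales a = 1.126, b = 0.8880.
sin(ω/2) = (a − b)/(a + b) = 0.2381/2.014 = 0.1182, so ω = 2 arcsin(0.1182) ≈ 13.6°.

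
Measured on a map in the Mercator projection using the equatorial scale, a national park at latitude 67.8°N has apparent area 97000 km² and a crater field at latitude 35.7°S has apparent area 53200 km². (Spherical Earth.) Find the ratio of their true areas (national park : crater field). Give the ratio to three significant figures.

Since Mercator area scale is 1/cos²φ, the true area equals the apparent area multiplied by cos²φ.
True area of national park: 97000 × cos²(67.8°) = 97000 × 0.1428 = 13850 km².
True area of crater field: 53200 × cos²(35.7°) = 53200 × 0.6595 = 35080 km².
Ratio = 13850 / 35080 ≈ 0.395.

0.395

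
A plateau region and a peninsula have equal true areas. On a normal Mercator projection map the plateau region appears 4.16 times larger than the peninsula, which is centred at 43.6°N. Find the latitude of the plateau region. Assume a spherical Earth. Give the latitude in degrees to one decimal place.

On Mercator, (apparent₁)/(apparent₂) = sec²φ₁ / sec²φ₂ when true areas are equal.
cos²φ₂ / cos²φ₁ = 4.16  ⇒  cos φ₁ = cos 43.6° / √4.16 = 0.7242/2.040 = 0.3551.
φ₁ = arccos(0.3551) ≈ 69.2°.

69.2°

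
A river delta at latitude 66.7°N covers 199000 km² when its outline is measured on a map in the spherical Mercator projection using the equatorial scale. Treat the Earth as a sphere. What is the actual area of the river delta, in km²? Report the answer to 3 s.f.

31100 km²

Mercator is conformal, so the point scale is isotropic: h = k = sec φ = 1/cos φ.
Areal scale = k² = sec²φ = 1/cos²(66.7°) = 1/0.3955² = 6.392.
True area = apparent / (areal scale) = 199000 / 6.392 ≈ 31100 km².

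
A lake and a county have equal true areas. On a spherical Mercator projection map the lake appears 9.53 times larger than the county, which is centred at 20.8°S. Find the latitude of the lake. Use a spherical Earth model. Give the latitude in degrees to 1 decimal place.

Mercator areal scale is sec²φ, so apparent-area ratio = sec²φ₁ / sec²φ₂ = cos²φ₂ / cos²φ₁.
cos²φ₂ / cos²φ₁ = 9.53  ⇒  cos φ₁ = cos 20.8° / √9.53 = 0.9348/3.087 = 0.3028.
φ₁ = arccos(0.3028) ≈ 72.4°.

72.4°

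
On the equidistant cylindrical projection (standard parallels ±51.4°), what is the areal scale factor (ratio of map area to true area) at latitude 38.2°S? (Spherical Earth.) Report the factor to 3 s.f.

With standard parallel φ₀ = 51.4°, the equirectangular projection gives x = Rλ cos φ₀, y = Rφ, so h = 1 and k = cos 51.4° / cos φ.
Areal scale = h·k = 1 × cos φ₀ / cos φ; at 38.2°, h = 1.000, k = 0.7939, so h·k = 0.7939.

0.794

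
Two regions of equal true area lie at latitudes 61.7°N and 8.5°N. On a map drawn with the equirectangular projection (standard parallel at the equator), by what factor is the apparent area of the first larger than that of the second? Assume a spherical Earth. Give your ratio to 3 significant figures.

2.09

In the plate carrée (x = Rλ, y = Rφ), meridians are true-scale (h = 1) and parallels are stretched by k = sec φ.
Areal scale at 61.7°: h·k = 1.000 × 2.109 = 2.109.
Areal scale at 8.5°: h·k = 1.000 × 1.011 = 1.011.
Ratio = 2.109/1.011 ≈ 2.09.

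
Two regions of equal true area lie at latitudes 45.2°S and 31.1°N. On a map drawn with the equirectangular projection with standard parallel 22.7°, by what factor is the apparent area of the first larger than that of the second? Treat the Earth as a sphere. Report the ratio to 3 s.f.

1.22

The equidistant cylindrical projection with φ₀ = 22.7° has h = 1 (meridians true) and k = cos φ₀ / cos φ along parallels.
Areal scale at 45.2°: h·k = 1.000 × 1.309 = 1.309.
Areal scale at 31.1°: h·k = 1.000 × 1.077 = 1.077.
Ratio = 1.309/1.077 ≈ 1.22.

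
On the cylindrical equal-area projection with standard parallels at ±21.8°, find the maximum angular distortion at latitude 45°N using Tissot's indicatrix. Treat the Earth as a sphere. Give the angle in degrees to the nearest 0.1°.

For cylindrical equal-area with standard parallel φ₀, h = cos φ / cos φ₀ and k = cos φ₀ / cos φ, so h·k = 1.
At 45°: h = 0.7616, k = 1.313; principal scales a = 1.313, b = 0.7616.
sin(ω/2) = (a − b)/(a + b) = 0.5515/2.075 = 0.2658, so ω = 2 arcsin(0.2658) ≈ 30.8°.

30.8°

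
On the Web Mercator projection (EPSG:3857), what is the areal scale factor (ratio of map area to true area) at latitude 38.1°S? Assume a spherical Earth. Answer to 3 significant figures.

1.61

For Mercator, h = k = sec φ (a conformal cylindrical projection has a single point scale, 1/cos φ).
Areal scale = k² = sec²φ = 1/cos²(38.1°) = 1/0.7869² = 1.615.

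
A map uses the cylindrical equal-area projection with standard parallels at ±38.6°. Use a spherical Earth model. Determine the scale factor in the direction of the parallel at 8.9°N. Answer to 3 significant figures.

0.791

For cylindrical equal-area with standard parallel φ₀, h = cos φ / cos φ₀ and k = cos φ₀ / cos φ, so h·k = 1.
k = cos 38.6° / cos 8.9° = 0.7815/0.9880 = 0.7910.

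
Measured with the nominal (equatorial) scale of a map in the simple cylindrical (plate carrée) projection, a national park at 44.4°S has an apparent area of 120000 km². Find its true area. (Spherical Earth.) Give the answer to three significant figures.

Plate carrée maps x = Rλ, y = Rφ. The meridian scale is h = 1 and the parallel scale is k = 1/cos φ = sec φ.
Areal scale = h·k = 1 × sec φ; at 44.4°, h = 1.000, k = 1.400, so h·k = 1.400.
True area = apparent / (areal scale) = 120000 / 1.400 ≈ 85700 km².

85700 km²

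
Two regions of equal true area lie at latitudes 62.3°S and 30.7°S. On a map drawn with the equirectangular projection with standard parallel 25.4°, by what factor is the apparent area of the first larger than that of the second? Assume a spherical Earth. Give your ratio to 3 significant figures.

1.85

With standard parallel φ₀ = 25.4°, the equirectangular projection gives x = Rλ cos φ₀, y = Rφ, so h = 1 and k = cos 25.4° / cos φ.
Areal scale at 62.3°: h·k = 1.000 × 1.943 = 1.943.
Areal scale at 30.7°: h·k = 1.000 × 1.051 = 1.051.
Ratio = 1.943/1.051 ≈ 1.85.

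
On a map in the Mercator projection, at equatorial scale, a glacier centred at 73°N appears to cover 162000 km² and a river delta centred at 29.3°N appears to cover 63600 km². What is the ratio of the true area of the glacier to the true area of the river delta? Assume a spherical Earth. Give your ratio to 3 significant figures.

0.286

On Mercator the areal scale is sec²φ, so true area = apparent × cos²φ.
True area of glacier: 162000 × cos²(73°) = 162000 × 0.08548 = 13850 km².
True area of river delta: 63600 × cos²(29.3°) = 63600 × 0.7605 = 48370 km².
Ratio = 13850 / 48370 ≈ 0.286.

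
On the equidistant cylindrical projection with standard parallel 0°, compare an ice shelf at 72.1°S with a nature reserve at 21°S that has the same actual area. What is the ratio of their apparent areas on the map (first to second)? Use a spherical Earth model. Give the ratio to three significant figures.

3.04

In the plate carrée (x = Rλ, y = Rφ), meridians are true-scale (h = 1) and parallels are stretched by k = sec φ.
Areal scale at 72.1°: h·k = 1.000 × 3.254 = 3.254.
Areal scale at 21°: h·k = 1.000 × 1.071 = 1.071.
Ratio = 3.254/1.071 ≈ 3.04.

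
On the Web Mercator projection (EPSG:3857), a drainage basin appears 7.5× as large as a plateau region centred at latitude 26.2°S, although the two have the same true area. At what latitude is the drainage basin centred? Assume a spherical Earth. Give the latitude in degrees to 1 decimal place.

70.9°

Mercator areal scale is sec²φ, so apparent-area ratio = sec²φ₁ / sec²φ₂ = cos²φ₂ / cos²φ₁.
cos²φ₂ / cos²φ₁ = 7.5  ⇒  cos φ₁ = cos 26.2° / √7.5 = 0.8973/2.739 = 0.3276.
φ₁ = arccos(0.3276) ≈ 70.9°.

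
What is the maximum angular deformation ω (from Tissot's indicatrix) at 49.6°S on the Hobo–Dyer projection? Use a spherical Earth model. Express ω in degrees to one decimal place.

23.0°

Hobo–Dyer is a cylindrical equal-area projection with standard parallels at ±37.5°. Cylindrical equal-area (φ₀ = 37.5°): h = cos φ / cos 37.5° along meridians, k = cos 37.5° / cos φ along parallels; h·k = 1.
At 49.6°: h = 0.8169, k = 1.224; principal scales a = 1.224, b = 0.8169.
sin(ω/2) = (a − b)/(a + b) = 0.4071/2.041 = 0.1995, so ω = 2 arcsin(0.1995) ≈ 23.0°.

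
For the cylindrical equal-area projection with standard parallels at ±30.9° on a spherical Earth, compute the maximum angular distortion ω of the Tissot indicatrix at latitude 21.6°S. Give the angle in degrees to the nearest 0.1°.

A cylindrical equal-area projection with standard parallel φ₀ has meridian scale h = cos φ / cos φ₀ and parallel scale k = cos φ₀ / cos φ (so areas are preserved, h·k = 1).
At 21.6°: h = 1.084, k = 0.9229; principal scales a = 1.084, b = 0.9229.
sin(ω/2) = (a − b)/(a + b) = 0.1607/2.006 = 0.08009, so ω = 2 arcsin(0.08009) ≈ 9.2°.

9.2°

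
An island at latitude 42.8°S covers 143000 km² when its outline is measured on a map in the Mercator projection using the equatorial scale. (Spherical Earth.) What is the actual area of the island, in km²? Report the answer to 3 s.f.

The Mercator projection is conformal; its linear scale factor is the same in every direction and equals sec φ = 1/cos φ.
Areal scale = k² = sec²φ = 1/cos²(42.8°) = 1/0.7337² = 1.857.
True area = apparent / (areal scale) = 143000 / 1.857 ≈ 77000 km².

77000 km²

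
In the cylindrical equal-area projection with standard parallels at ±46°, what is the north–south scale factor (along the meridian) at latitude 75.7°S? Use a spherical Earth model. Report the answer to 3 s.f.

0.356

Cylindrical equal-area (φ₀ = 46°): h = cos φ / cos 46° along meridians, k = cos 46° / cos φ along parallels; h·k = 1.
h = cos 75.7° / cos 46° = 0.2470/0.6947 = 0.3556.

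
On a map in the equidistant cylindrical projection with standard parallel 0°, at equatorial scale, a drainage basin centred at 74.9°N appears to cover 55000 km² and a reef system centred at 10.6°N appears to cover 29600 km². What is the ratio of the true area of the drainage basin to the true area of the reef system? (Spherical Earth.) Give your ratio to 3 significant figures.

0.492

Plate carrée has h = 1 and k = sec φ, giving areal scale sec φ; true area = (apparent area) · cos φ.
True area of drainage basin: 55000 × cos(74.9°) = 55000 × 0.2605 = 14330 km².
True area of reef system: 29600 × cos(10.6°) = 29600 × 0.9829 = 29090 km².
Ratio = 14330 / 29090 ≈ 0.492.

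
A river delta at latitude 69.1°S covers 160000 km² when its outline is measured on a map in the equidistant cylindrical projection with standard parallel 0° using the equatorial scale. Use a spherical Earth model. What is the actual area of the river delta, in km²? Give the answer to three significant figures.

57100 km²

In the plate carrée (x = Rλ, y = Rφ), meridians are true-scale (h = 1) and parallels are stretched by k = sec φ.
Areal scale = h·k = 1 × sec φ; at 69.1°, h = 1.000, k = 2.803, so h·k = 2.803.
True area = apparent / (areal scale) = 160000 / 2.803 ≈ 57100 km².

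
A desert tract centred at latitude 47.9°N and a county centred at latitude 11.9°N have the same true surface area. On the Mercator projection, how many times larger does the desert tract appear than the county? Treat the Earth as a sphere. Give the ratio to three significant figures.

2.13

On Mercator, area is exaggerated by sec²φ = 1/cos²φ.
At 47.9°: sec²(47.9°) = 1/0.6704² = 2.225.
At 11.9°: sec²(11.9°) = 1/0.9785² = 1.044.
Ratio = 2.225/1.044 = cos²(11.9°)/cos²(47.9°) ≈ 2.13.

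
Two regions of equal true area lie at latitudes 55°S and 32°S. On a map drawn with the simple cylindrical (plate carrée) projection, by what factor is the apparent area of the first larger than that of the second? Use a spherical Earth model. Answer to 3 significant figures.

1.48

In the plate carrée (x = Rλ, y = Rφ), meridians are true-scale (h = 1) and parallels are stretched by k = sec φ.
Areal scale at 55°: h·k = 1.000 × 1.743 = 1.743.
Areal scale at 32°: h·k = 1.000 × 1.179 = 1.179.
Ratio = 1.743/1.179 ≈ 1.48.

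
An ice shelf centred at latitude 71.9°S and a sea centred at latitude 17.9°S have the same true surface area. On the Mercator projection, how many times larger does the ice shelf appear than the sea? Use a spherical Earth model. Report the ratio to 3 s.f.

9.38

On Mercator, area is exaggerated by sec²φ = 1/cos²φ.
At 71.9°: sec²(71.9°) = 1/0.3107² = 10.36.
At 17.9°: sec²(17.9°) = 1/0.9516² = 1.104.
Ratio = 10.36/1.104 = cos²(17.9°)/cos²(71.9°) ≈ 9.38.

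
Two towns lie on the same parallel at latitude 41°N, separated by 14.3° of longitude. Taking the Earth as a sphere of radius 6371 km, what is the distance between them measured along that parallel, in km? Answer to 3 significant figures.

Arc length along a parallel = R cos φ · Δλ (with Δλ in radians).
= 6371 × cos 41° × (14.3° × π/180) = 6371 × 0.7547 × 0.2496 ≈ 1200 km.

1200 km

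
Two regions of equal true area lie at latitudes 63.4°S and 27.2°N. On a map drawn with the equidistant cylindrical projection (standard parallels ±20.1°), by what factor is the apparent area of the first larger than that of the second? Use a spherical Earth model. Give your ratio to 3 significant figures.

1.99

The equidistant cylindrical projection with φ₀ = 20.1° has h = 1 (meridians true) and k = cos φ₀ / cos φ along parallels.
Areal scale at 63.4°: h·k = 1.000 × 2.097 = 2.097.
Areal scale at 27.2°: h·k = 1.000 × 1.056 = 1.056.
Ratio = 2.097/1.056 ≈ 1.99.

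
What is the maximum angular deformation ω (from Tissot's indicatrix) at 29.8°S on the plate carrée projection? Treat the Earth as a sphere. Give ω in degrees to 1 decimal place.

In the plate carrée (x = Rλ, y = Rφ), meridians are true-scale (h = 1) and parallels are stretched by k = sec φ.
At 29.8°: h = 1.000, k = 1.152; principal scales a = 1.152, b = 1.000.
sin(ω/2) = (a − b)/(a + b) = 0.1524/2.152 = 0.07080, so ω = 2 arcsin(0.07080) ≈ 8.1°.

8.1°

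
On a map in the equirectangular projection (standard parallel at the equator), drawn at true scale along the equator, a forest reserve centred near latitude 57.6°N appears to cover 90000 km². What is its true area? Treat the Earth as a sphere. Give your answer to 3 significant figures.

48200 km²

For the equirectangular projection with φ₀ = 0 (plate carrée), h = 1 along meridians and k = sec φ along parallels.
Areal scale = h·k = 1 × sec φ; at 57.6°, h = 1.000, k = 1.866, so h·k = 1.866.
True area = apparent / (areal scale) = 90000 / 1.866 ≈ 48200 km².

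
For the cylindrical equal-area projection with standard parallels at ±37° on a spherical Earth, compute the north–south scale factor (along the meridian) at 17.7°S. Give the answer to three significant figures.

A cylindrical equal-area projection with standard parallel φ₀ has meridian scale h = cos φ / cos φ₀ and parallel scale k = cos φ₀ / cos φ (so areas are preserved, h·k = 1).
h = cos 17.7° / cos 37° = 0.9527/0.7986 = 1.193.

1.19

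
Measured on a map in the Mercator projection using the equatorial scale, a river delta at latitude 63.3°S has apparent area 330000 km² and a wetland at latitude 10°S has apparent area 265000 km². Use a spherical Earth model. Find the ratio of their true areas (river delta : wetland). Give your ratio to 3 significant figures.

Since Mercator area scale is 1/cos²φ, the true area equals the apparent area multiplied by cos²φ.
True area of river delta: 330000 × cos²(63.3°) = 330000 × 0.2019 = 66620 km².
True area of wetland: 265000 × cos²(10°) = 265000 × 0.9698 = 257000 km².
Ratio = 66620 / 257000 ≈ 0.259.

0.259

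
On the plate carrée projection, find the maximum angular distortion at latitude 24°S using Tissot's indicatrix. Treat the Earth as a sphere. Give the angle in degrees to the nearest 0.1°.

Plate carrée maps x = Rλ, y = Rφ. The meridian scale is h = 1 and the parallel scale is k = 1/cos φ = sec φ.
At 24°: h = 1.000, k = 1.095; principal scales a = 1.095, b = 1.000.
sin(ω/2) = (a − b)/(a + b) = 0.09464/2.095 = 0.04518, so ω = 2 arcsin(0.04518) ≈ 5.2°.

5.2°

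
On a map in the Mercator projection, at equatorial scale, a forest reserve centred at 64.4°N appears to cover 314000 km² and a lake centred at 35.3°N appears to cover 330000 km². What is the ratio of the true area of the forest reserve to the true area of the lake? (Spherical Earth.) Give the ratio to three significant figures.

0.267

On Mercator the areal scale is sec²φ, so true area = apparent × cos²φ.
True area of forest reserve: 314000 × cos²(64.4°) = 314000 × 0.1867 = 58620 km².
True area of lake: 330000 × cos²(35.3°) = 330000 × 0.6661 = 219800 km².
Ratio = 58620 / 219800 ≈ 0.267.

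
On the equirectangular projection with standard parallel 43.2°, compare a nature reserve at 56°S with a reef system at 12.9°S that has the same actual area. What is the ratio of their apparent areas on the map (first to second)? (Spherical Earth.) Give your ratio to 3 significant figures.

In the equirectangular projection with standard parallel φ₀ = 43.2° (x = Rλ cos φ₀, y = Rφ), meridians are true-scale (h = 1) and the parallel scale is k = cos φ₀ / cos φ.
Areal scale at 56°: h·k = 1.000 × 1.304 = 1.304.
Areal scale at 12.9°: h·k = 1.000 × 0.7478 = 0.7478.
Ratio = 1.304/0.7478 ≈ 1.74.

1.74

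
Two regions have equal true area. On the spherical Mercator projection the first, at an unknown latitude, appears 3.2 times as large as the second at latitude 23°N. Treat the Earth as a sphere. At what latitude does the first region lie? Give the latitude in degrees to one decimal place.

For equal true areas on Mercator, apparent areas scale as sec²φ, so the ratio is cos²φ₂ / cos²φ₁.
cos²φ₂ / cos²φ₁ = 3.2  ⇒  cos φ₁ = cos 23° / √3.2 = 0.9205/1.789 = 0.5146.
φ₁ = arccos(0.5146) ≈ 59.0°.

59.0°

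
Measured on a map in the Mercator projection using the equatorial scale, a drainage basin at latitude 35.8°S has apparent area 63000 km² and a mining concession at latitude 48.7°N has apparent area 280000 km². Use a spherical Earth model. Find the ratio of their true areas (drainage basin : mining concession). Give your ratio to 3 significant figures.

0.340

Mercator's areal exaggeration is sec²φ; hence true area = (apparent area) · cos²φ.
True area of drainage basin: 63000 × cos²(35.8°) = 63000 × 0.6578 = 41440 km².
True area of mining concession: 280000 × cos²(48.7°) = 280000 × 0.4356 = 122000 km².
Ratio = 41440 / 122000 ≈ 0.340.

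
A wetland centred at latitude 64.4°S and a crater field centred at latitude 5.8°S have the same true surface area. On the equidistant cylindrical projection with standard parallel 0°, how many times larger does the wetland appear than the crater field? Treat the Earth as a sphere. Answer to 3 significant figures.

For the equirectangular projection with φ₀ = 0 (plate carrée), h = 1 along meridians and k = sec φ along parallels.
Areal scale at 64.4°: h·k = 1.000 × 2.314 = 2.314.
Areal scale at 5.8°: h·k = 1.000 × 1.005 = 1.005.
Ratio = 2.314/1.005 ≈ 2.30.

2.30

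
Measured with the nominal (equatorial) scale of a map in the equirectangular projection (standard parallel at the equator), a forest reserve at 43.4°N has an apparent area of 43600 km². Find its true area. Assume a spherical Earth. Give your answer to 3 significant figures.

31700 km²

In the plate carrée (x = Rλ, y = Rφ), meridians are true-scale (h = 1) and parallels are stretched by k = sec φ.
Areal scale = h·k = 1 × sec φ; at 43.4°, h = 1.000, k = 1.376, so h·k = 1.376.
True area = apparent / (areal scale) = 43600 / 1.376 ≈ 31700 km².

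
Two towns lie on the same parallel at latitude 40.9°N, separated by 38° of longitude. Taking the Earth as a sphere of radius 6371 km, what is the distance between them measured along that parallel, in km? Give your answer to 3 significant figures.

3190 km

Arc length along a parallel = R cos φ · Δλ (with Δλ in radians).
= 6371 × cos 40.9° × (38° × π/180) = 6371 × 0.7559 × 0.6632 ≈ 3190 km.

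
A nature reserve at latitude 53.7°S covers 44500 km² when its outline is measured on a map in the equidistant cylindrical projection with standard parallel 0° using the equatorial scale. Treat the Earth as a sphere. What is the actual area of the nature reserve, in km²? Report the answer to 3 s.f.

26300 km²

In the plate carrée (x = Rλ, y = Rφ), meridians are true-scale (h = 1) and parallels are stretched by k = sec φ.
Areal scale = h·k = 1 × sec φ; at 53.7°, h = 1.000, k = 1.689, so h·k = 1.689.
True area = apparent / (areal scale) = 44500 / 1.689 ≈ 26300 km².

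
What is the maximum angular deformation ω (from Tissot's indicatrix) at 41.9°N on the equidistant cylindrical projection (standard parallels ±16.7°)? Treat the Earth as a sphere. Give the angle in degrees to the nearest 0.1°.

14.4°

With standard parallel φ₀ = 16.7°, the equirectangular projection gives x = Rλ cos φ₀, y = Rφ, so h = 1 and k = cos 16.7° / cos φ.
At 41.9°: h = 1.000, k = 1.287; principal scales a = 1.287, b = 1.000.
sin(ω/2) = (a − b)/(a + b) = 0.2869/2.287 = 0.1254, so ω = 2 arcsin(0.1254) ≈ 14.4°.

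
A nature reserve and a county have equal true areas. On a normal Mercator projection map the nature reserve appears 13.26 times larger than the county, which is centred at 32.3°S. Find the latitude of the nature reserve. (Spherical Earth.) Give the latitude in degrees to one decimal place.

On Mercator, (apparent₁)/(apparent₂) = sec²φ₁ / sec²φ₂ when true areas are equal.
cos²φ₂ / cos²φ₁ = 13.26  ⇒  cos φ₁ = cos 32.3° / √13.26 = 0.8453/3.641 = 0.2321.
φ₁ = arccos(0.2321) ≈ 76.6°.

76.6°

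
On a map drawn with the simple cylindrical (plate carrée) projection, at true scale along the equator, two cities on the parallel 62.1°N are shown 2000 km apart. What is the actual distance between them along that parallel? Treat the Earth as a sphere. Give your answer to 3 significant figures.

936 km

For the equirectangular projection with φ₀ = 0 (plate carrée), h = 1 along meridians and k = sec φ along parallels.
Along the parallel at 62.1°, map distances are exaggerated by k = sec 62.1° = 2.137.
True distance = 2000 / 2.137 = 2000 × cos 62.1° ≈ 936 km.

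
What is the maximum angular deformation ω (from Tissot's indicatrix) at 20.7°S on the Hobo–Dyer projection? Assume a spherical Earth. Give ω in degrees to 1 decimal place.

18.8°

Hobo–Dyer is a cylindrical equal-area projection with standard parallels at ±37.5°. A cylindrical equal-area projection with standard parallel φ₀ has meridian scale h = cos φ / cos φ₀ and parallel scale k = cos φ₀ / cos φ (so areas are preserved, h·k = 1).
At 20.7°: h = 1.179, k = 0.8481; principal scales a = 1.179, b = 0.8481.
sin(ω/2) = (a − b)/(a + b) = 0.3310/2.027 = 0.1633, so ω = 2 arcsin(0.1633) ≈ 18.8°.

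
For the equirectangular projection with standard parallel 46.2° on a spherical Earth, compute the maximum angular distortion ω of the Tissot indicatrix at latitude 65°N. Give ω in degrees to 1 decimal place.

The equidistant cylindrical projection with φ₀ = 46.2° has h = 1 (meridians true) and k = cos φ₀ / cos φ along parallels.
At 65°: h = 1.000, k = 1.638; principal scales a = 1.638, b = 1.000.
sin(ω/2) = (a − b)/(a + b) = 0.6378/2.638 = 0.2418, so ω = 2 arcsin(0.2418) ≈ 28.0°.

28.0°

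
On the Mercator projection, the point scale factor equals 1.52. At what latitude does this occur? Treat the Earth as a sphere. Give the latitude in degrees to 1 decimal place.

48.9°

Mercator scale is k = sec φ = 1/cos φ.
1/cos φ = 1.52  ⇒  cos φ = 0.6579  ⇒  φ = arccos(0.6579) ≈ 48.9°.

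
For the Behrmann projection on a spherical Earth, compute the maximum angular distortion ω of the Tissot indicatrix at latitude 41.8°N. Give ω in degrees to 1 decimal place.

17.1°

Behrmann is a cylindrical equal-area projection with standard parallels at ±30°. A cylindrical equal-area projection with standard parallel φ₀ has meridian scale h = cos φ / cos φ₀ and parallel scale k = cos φ₀ / cos φ (so areas are preserved, h·k = 1).
At 41.8°: h = 0.8608, k = 1.162; principal scales a = 1.162, b = 0.8608.
sin(ω/2) = (a − b)/(a + b) = 0.3009/2.023 = 0.1488, so ω = 2 arcsin(0.1488) ≈ 17.1°.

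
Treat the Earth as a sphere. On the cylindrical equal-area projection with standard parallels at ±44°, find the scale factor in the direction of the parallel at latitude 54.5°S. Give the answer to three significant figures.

A cylindrical equal-area projection with standard parallel φ₀ has meridian scale h = cos φ / cos φ₀ and parallel scale k = cos φ₀ / cos φ (so areas are preserved, h·k = 1).
k = cos 44° / cos 54.5° = 0.7193/0.5807 = 1.239.

1.24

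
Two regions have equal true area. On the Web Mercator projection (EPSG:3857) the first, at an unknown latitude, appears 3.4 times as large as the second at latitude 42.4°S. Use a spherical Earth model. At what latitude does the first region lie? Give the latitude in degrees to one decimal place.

66.4°

For equal true areas on Mercator, apparent areas scale as sec²φ, so the ratio is cos²φ₂ / cos²φ₁.
cos²φ₂ / cos²φ₁ = 3.4  ⇒  cos φ₁ = cos 42.4° / √3.4 = 0.7385/1.844 = 0.4005.
φ₁ = arccos(0.4005) ≈ 66.4°.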